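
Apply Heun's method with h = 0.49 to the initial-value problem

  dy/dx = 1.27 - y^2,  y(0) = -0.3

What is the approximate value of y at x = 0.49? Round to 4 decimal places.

Heun: k1 = f(x_n, y_n); k2 = f(x_n + h, y_n + h·k1); y_{n+1} = y_n + (h/2)·(k1 + k2).
x=0.000000, y=-0.300000:
  k1 = f(0.000000, -0.300000) = 1.180000
  k2 = f(0.490000, 0.278200) = 1.192605
  y ← -0.300000 + (0.49/2)·(1.180000 + 1.192605) = 0.281288
y(0.49) ≈ 0.2813

0.2813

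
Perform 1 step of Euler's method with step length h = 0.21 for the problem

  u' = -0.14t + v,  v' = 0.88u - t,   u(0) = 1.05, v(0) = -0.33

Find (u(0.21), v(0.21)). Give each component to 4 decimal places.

Euler on (u,v): u_{n+1} = u_n + h·u', v_{n+1} = v_n + h·v'.
0.000000: (1.050000, -0.330000); f=(-0.330000, 0.924000) → (0.980700, -0.135960)
(u(0.21), v(0.21)) ≈ (0.9807, -0.1360)

0.9807, -0.1360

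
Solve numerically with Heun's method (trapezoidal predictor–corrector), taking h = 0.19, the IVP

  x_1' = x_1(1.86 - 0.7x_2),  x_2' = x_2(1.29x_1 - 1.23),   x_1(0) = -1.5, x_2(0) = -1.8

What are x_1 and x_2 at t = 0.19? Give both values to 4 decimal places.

Heun on (x_1,x_2): k1 = f(t_n, state_n); k2 = f(t_n + h, state_n + h·k1); state_{n+1} = state_n + (h/2)·(k1 + k2).
0.000000: (-1.500000, -1.800000)
  k1 = (-4.680000, 5.697000)
  predictor → (-2.389200, -0.717570)
  k2 = (-5.644005, 3.094211)
  → (-2.480780, -0.964835)
(x_1(0.19), x_2(0.19)) ≈ (-2.4808, -0.9648)

-2.4808, -0.9648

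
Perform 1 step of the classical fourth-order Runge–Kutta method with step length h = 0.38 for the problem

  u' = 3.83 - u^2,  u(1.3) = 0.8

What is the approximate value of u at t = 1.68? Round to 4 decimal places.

1.6021

RK4: k1 = f(t_n, u_n); k2 = f(t_n + h/2, u_n + (h/2)·k1); k3 = f(t_n + h/2, u_n + (h/2)·k2); k4 = f(t_n + h, u_n + h·k3); u_{n+1} = u_n + (h/6)·(k1 + 2k2 + 2k3 + k4).
t=1.300000, u=0.800000:
  k1 = f(1.300000, 0.800000) = 3.190000
  k2 = f(1.490000, 1.406100) = 1.852883
  k3 = f(1.490000, 1.152048) = 2.502786
  k4 = f(1.680000, 1.751059) = 0.763793
  u ← 0.800000 + (0.38/6)·(k1 + 2k2 + 2k3 + k4) = 1.602125
u(1.68) ≈ 1.6021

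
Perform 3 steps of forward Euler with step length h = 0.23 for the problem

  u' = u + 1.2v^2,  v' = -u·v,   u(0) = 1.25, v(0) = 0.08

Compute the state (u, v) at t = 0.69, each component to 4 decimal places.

2.3302, 0.0208

Euler on (u,v): u_{n+1} = u_n + h·u', v_{n+1} = v_n + h·v'.
0.000000: (1.250000, 0.080000); f=(1.257680, -0.100000) → (1.539266, 0.057000)
0.230000: (1.539266, 0.057000); f=(1.543165, -0.087738) → (1.894194, 0.036820)
0.460000: (1.894194, 0.036820); f=(1.895821, -0.069745) → (2.330233, 0.020779)
(u(0.69), v(0.69)) ≈ (2.3302, 0.0208)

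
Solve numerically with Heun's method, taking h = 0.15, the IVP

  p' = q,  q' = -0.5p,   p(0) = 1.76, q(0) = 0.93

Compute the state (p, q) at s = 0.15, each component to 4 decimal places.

1.8896, 0.7928

Heun on (p,q): k1 = f(s_n, state_n); k2 = f(s_n + h, state_n + h·k1); state_{n+1} = state_n + (h/2)·(k1 + k2).
0.000000: (1.760000, 0.930000)
  k1 = (0.930000, -0.880000)
  predictor → (1.899500, 0.798000)
  k2 = (0.798000, -0.949750)
  → (1.889600, 0.792769)
(p(0.15), q(0.15)) ≈ (1.8896, 0.7928)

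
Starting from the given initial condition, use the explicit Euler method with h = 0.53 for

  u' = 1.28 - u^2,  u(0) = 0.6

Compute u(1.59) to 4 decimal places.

Euler: u_{n+1} = u_n + h·f(x_n, u_n).
x=0.000000, u=0.600000: f=0.920000 → u ← 0.600000 + 0.53·0.920000 = 1.087600
x=0.530000, u=1.087600: f=0.097126 → u ← 1.087600 + 0.53·0.097126 = 1.139077
x=1.060000, u=1.139077: f=-0.017496 → u ← 1.139077 + 0.53·(-0.017496) = 1.129804
u(1.59) ≈ 1.1298

1.1298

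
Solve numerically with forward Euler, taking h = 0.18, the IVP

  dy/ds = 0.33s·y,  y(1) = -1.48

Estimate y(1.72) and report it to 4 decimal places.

Euler: y_{n+1} = y_n + h·f(s_n, y_n).
s=1.000000, y=-1.480000: f=-0.488400 → y ← -1.480000 + 0.18·(-0.488400) = -1.567912
s=1.180000, y=-1.567912: f=-0.610545 → y ← -1.567912 + 0.18·(-0.610545) = -1.677810
s=1.360000, y=-1.677810: f=-0.753001 → y ← -1.677810 + 0.18·(-0.753001) = -1.813350
s=1.540000, y=-1.813350: f=-0.921545 → y ← -1.813350 + 0.18·(-0.921545) = -1.979228
y(1.72) ≈ -1.9792

-1.9792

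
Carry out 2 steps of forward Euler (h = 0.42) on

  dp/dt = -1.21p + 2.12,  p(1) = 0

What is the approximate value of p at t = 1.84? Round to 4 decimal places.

Euler: p_{n+1} = p_n + h·f(t_n, p_n).
t=1.000000, p=0.000000: f=2.120000 → p ← 0.000000 + 0.42·2.120000 = 0.890400
t=1.420000, p=0.890400: f=1.042616 → p ← 0.890400 + 0.42·1.042616 = 1.328299
p(1.84) ≈ 1.3283

1.3283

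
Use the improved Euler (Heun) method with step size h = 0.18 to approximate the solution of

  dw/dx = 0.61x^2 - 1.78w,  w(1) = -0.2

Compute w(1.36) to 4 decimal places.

0.1298

Heun: k1 = f(x_n, w_n); k2 = f(x_n + h, w_n + h·k1); w_{n+1} = w_n + (h/2)·(k1 + k2).
x=1.000000, w=-0.200000:
  k1 = f(1.000000, -0.200000) = 0.966000
  k2 = f(1.180000, -0.026120) = 0.895858
  w ← -0.200000 + (0.18/2)·(0.966000 + 0.895858) = -0.032433
x=1.180000, w=-0.032433:
  k1 = f(1.180000, -0.032433) = 0.907094
  k2 = f(1.360000, 0.130844) = 0.895353
  w ← -0.032433 + (0.18/2)·(0.907094 + 0.895353) = 0.129787
w(1.36) ≈ 0.1298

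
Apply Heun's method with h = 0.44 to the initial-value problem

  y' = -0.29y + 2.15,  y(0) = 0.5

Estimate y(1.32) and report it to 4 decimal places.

Heun: k1 = f(t_n, y_n); k2 = f(t_n + h, y_n + h·k1); y_{n+1} = y_n + (h/2)·(k1 + k2).
t=0.000000, y=0.500000:
  k1 = f(0.000000, 0.500000) = 2.005000
  k2 = f(0.440000, 1.382200) = 1.749162
  y ← 0.500000 + (0.44/2)·(2.005000 + 1.749162) = 1.325916
t=0.440000, y=1.325916:
  k1 = f(0.440000, 1.325916) = 1.765484
  k2 = f(0.880000, 2.102729) = 1.540209
  y ← 1.325916 + (0.44/2)·(1.765484 + 1.540209) = 2.053168
t=0.880000, y=2.053168:
  k1 = f(0.880000, 2.053168) = 1.554581
  k2 = f(1.320000, 2.737184) = 1.356217
  y ← 2.053168 + (0.44/2)·(1.554581 + 1.356217) = 2.693544
y(1.32) ≈ 2.6935

2.6935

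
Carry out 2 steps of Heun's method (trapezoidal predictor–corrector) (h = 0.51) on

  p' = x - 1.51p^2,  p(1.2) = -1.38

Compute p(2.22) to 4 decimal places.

-51.1937

Heun: k1 = f(x_n, p_n); k2 = f(x_n + h, p_n + h·k1); p_{n+1} = p_n + (h/2)·(k1 + k2).
x=1.200000, p=-1.380000:
  k1 = f(1.200000, -1.380000) = -1.675644
  k2 = f(1.710000, -2.234578) = -5.829945
  p ← -1.380000 + (0.51/2)·(-1.675644 + (-5.829945)) = -3.293925
x=1.710000, p=-3.293925:
  k1 = f(1.710000, -3.293925) = -14.673413
  k2 = f(2.220000, -10.777366) = -173.168938
  p ← -3.293925 + (0.51/2)·(-14.673413 + (-173.168938)) = -51.193725
p(2.22) ≈ -51.1937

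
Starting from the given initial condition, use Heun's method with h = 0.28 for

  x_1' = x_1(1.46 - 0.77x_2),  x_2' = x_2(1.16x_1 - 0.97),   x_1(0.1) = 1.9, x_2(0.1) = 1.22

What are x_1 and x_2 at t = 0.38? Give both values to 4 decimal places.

Heun on (x_1,x_2): k1 = f(t_n, state_n); k2 = f(t_n + h, state_n + h·k1); state_{n+1} = state_n + (h/2)·(k1 + k2).
0.100000: (1.900000, 1.220000)
  k1 = (0.989140, 1.505480)
  predictor → (2.176959, 1.641534)
  k2 = (0.426724, 2.553034)
  → (2.098221, 1.788192)
(x_1(0.38), x_2(0.38)) ≈ (2.0982, 1.7882)

2.0982, 1.7882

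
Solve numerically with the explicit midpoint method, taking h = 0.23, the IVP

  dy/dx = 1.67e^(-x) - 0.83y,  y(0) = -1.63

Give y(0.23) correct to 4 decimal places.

-1.0428

Midpoint: k1 = f(x_n, y_n); k2 = f(x_n + h/2, y_n + (h/2)·k1); y_{n+1} = y_n + h·k2.
x=0.000000, y=-1.630000:
  k1 = f(0.000000, -1.630000) = 3.022900
  k2 = f(0.115000, -1.282366) = 2.552946
  y ← -1.630000 + 0.23·2.552946 = -1.042822
y(0.23) ≈ -1.0428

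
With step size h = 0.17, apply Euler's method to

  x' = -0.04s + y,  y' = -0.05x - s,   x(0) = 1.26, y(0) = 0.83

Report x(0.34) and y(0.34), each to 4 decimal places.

Euler on (x,y): x_{n+1} = x_n + h·x', y_{n+1} = y_n + h·y'.
0.000000: (1.260000, 0.830000); f=(0.830000, -0.063000) → (1.401100, 0.819290)
0.170000: (1.401100, 0.819290); f=(0.812490, -0.240055) → (1.539223, 0.778481)
(x(0.34), y(0.34)) ≈ (1.5392, 0.7785)

1.5392, 0.7785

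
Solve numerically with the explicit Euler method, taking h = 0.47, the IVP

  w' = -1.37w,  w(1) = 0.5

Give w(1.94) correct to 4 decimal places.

0.0634

Euler: w_{n+1} = w_n + h·f(t_n, w_n).
t=1.000000, w=0.500000: f=-0.685000 → w ← 0.500000 + 0.47·(-0.685000) = 0.178050
t=1.470000, w=0.178050: f=-0.243928 → w ← 0.178050 + 0.47·(-0.243928) = 0.063404
w(1.94) ≈ 0.0634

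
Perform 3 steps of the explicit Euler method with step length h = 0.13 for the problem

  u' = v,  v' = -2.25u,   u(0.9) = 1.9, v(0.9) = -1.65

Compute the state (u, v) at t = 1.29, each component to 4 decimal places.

1.0479, -3.1079

Euler on (u,v): u_{n+1} = u_n + h·u', v_{n+1} = v_n + h·v'.
0.900000: (1.900000, -1.650000); f=(-1.650000, -4.275000) → (1.685500, -2.205750)
1.030000: (1.685500, -2.205750); f=(-2.205750, -3.792375) → (1.398753, -2.698759)
1.160000: (1.398753, -2.698759); f=(-2.698759, -3.147193) → (1.047914, -3.107894)
(u(1.29), v(1.29)) ≈ (1.0479, -3.1079)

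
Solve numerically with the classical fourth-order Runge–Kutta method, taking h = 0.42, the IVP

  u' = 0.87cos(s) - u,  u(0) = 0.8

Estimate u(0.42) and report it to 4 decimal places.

0.8144

RK4: k1 = f(s_n, u_n); k2 = f(s_n + h/2, u_n + (h/2)·k1); k3 = f(s_n + h/2, u_n + (h/2)·k2); k4 = f(s_n + h, u_n + h·k3); u_{n+1} = u_n + (h/6)·(k1 + 2k2 + 2k3 + k4).
s=0.000000, u=0.800000:
  k1 = f(0.000000, 0.800000) = 0.070000
  k2 = f(0.210000, 0.814700) = 0.036187
  k3 = f(0.210000, 0.807599) = 0.043288
  k4 = f(0.420000, 0.818181) = -0.023793
  u ← 0.800000 + (0.42/6)·(k1 + 2k2 + 2k3 + k4) = 0.814361
u(0.42) ≈ 0.8144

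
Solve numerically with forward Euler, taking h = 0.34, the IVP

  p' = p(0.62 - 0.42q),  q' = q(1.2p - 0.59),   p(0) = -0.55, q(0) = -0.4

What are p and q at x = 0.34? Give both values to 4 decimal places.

-0.6974, -0.2300

Euler on (p,q): p_{n+1} = p_n + h·p', q_{n+1} = q_n + h·q'.
0.000000: (-0.550000, -0.400000); f=(-0.433400, 0.500000) → (-0.697356, -0.230000)
(p(0.34), q(0.34)) ≈ (-0.6974, -0.2300)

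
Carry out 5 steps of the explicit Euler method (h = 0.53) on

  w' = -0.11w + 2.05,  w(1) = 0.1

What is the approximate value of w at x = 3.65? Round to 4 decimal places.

Euler: w_{n+1} = w_n + h·f(x_n, w_n).
x=1.000000, w=0.100000: f=2.039000 → w ← 0.100000 + 0.53·2.039000 = 1.180670
x=1.530000, w=1.180670: f=1.920126 → w ← 1.180670 + 0.53·1.920126 = 2.198337
x=2.060000, w=2.198337: f=1.808183 → w ← 2.198337 + 0.53·1.808183 = 3.156674
x=2.590000, w=3.156674: f=1.702766 → w ← 3.156674 + 0.53·1.702766 = 4.059140
x=3.120000, w=4.059140: f=1.603495 → w ← 4.059140 + 0.53·1.603495 = 4.908992
w(3.65) ≈ 4.9090

4.9090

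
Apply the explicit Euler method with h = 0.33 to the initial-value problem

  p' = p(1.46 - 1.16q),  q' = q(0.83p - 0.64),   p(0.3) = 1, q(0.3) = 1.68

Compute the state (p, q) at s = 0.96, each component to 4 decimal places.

0.6696, 1.8184

Euler on (p,q): p_{n+1} = p_n + h·p', q_{n+1} = q_n + h·q'.
0.300000: (1.000000, 1.680000); f=(-0.488800, 0.319200) → (0.838696, 1.785336)
0.630000: (0.838696, 1.785336); f=(-0.512435, 0.100189) → (0.669593, 1.818398)
(p(0.96), q(0.96)) ≈ (0.6696, 1.8184)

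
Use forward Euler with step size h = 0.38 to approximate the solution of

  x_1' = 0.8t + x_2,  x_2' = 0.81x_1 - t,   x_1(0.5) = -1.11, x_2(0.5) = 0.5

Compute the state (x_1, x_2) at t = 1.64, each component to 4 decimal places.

Euler on (x_1,x_2): x_1_{n+1} = x_1_n + h·x_1', x_2_{n+1} = x_2_n + h·x_2'.
0.500000: (-1.110000, 0.500000); f=(0.900000, -1.399100) → (-0.768000, -0.031658)
0.880000: (-0.768000, -0.031658); f=(0.672342, -1.502080) → (-0.512510, -0.602448)
1.260000: (-0.512510, -0.602448); f=(0.405552, -1.675133) → (-0.358400, -1.238999)
(x_1(1.64), x_2(1.64)) ≈ (-0.3584, -1.2390)

-0.3584, -1.2390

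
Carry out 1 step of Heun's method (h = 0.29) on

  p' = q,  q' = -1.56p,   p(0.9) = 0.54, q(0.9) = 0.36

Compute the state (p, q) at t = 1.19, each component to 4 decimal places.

0.6090, 0.0921

Heun on (p,q): k1 = f(t_n, state_n); k2 = f(t_n + h, state_n + h·k1); state_{n+1} = state_n + (h/2)·(k1 + k2).
0.900000: (0.540000, 0.360000)
  k1 = (0.360000, -0.842400)
  predictor → (0.644400, 0.115704)
  k2 = (0.115704, -1.005264)
  → (0.608977, 0.092089)
(p(1.19), q(1.19)) ≈ (0.6090, 0.0921)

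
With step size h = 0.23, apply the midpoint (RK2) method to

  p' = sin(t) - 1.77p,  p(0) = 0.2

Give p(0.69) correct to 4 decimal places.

0.2234

Midpoint: k1 = f(t_n, p_n); k2 = f(t_n + h/2, p_n + (h/2)·k1); p_{n+1} = p_n + h·k2.
t=0.000000, p=0.200000:
  k1 = f(0.000000, 0.200000) = -0.354000
  k2 = f(0.115000, 0.159290) = -0.167197
  p ← 0.200000 + 0.23·(-0.167197) = 0.161545
t=0.230000, p=0.161545:
  k1 = f(0.230000, 0.161545) = -0.057957
  k2 = f(0.345000, 0.154880) = 0.064060
  p ← 0.161545 + 0.23·0.064060 = 0.176278
t=0.460000, p=0.176278:
  k1 = f(0.460000, 0.176278) = 0.131935
  k2 = f(0.575000, 0.191451) = 0.204966
  p ← 0.176278 + 0.23·0.204966 = 0.223421
p(0.69) ≈ 0.2234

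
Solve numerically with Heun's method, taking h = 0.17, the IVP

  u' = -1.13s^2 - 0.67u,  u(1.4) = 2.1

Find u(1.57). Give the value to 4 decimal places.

1.4709

Heun: k1 = f(s_n, u_n); k2 = f(s_n + h, u_n + h·k1); u_{n+1} = u_n + (h/2)·(k1 + k2).
s=1.400000, u=2.100000:
  k1 = f(1.400000, 2.100000) = -3.621800
  k2 = f(1.570000, 1.484294) = -3.779814
  u ← 2.100000 + (0.17/2)·(-3.621800 + (-3.779814)) = 1.470863
u(1.57) ≈ 1.4709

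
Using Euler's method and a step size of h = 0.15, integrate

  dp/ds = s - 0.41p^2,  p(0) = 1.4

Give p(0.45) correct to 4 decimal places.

Euler: p_{n+1} = p_n + h·f(s_n, p_n).
s=0.000000, p=1.400000: f=-0.803600 → p ← 1.400000 + 0.15·(-0.803600) = 1.279460
s=0.150000, p=1.279460: f=-0.521177 → p ← 1.279460 + 0.15·(-0.521177) = 1.201283
s=0.300000, p=1.201283: f=-0.291664 → p ← 1.201283 + 0.15·(-0.291664) = 1.157534
p(0.45) ≈ 1.1575

1.1575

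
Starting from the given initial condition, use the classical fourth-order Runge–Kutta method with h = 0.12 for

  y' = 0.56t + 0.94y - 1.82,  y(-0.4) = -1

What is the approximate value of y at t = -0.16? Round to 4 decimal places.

RK4: k1 = f(t_n, y_n); k2 = f(t_n + h/2, y_n + (h/2)·k1); k3 = f(t_n + h/2, y_n + (h/2)·k2); k4 = f(t_n + h, y_n + h·k3); y_{n+1} = y_n + (h/6)·(k1 + 2k2 + 2k3 + k4).
t=-0.400000, y=-1.000000:
  k1 = f(-0.400000, -1.000000) = -2.984000
  k2 = f(-0.340000, -1.179040) = -3.118698
  k3 = f(-0.340000, -1.187122) = -3.126295
  k4 = f(-0.280000, -1.375155) = -3.269446
  y ← -1.000000 + (0.12/6)·(k1 + 2k2 + 2k3 + k4) = -1.374869
t=-0.280000, y=-1.374869:
  k1 = f(-0.280000, -1.374869) = -3.269176
  k2 = f(-0.220000, -1.571019) = -3.419958
  k3 = f(-0.220000, -1.580066) = -3.428462
  k4 = f(-0.160000, -1.786284) = -3.588707
  y ← -1.374869 + (0.12/6)·(k1 + 2k2 + 2k3 + k4) = -1.785963
y(-0.16) ≈ -1.7860

-1.7860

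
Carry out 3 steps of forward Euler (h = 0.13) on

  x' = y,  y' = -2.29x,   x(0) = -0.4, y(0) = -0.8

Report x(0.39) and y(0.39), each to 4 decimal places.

-0.6615, -0.3545

Euler on (x,y): x_{n+1} = x_n + h·x', y_{n+1} = y_n + h·y'.
0.000000: (-0.400000, -0.800000); f=(-0.800000, 0.916000) → (-0.504000, -0.680920)
0.130000: (-0.504000, -0.680920); f=(-0.680920, 1.154160) → (-0.592520, -0.530879)
0.260000: (-0.592520, -0.530879); f=(-0.530879, 1.356870) → (-0.661534, -0.354486)
(x(0.39), y(0.39)) ≈ (-0.6615, -0.3545)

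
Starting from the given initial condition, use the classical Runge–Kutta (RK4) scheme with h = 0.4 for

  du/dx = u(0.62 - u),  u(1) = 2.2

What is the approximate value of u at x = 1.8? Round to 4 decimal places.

RK4: k1 = f(x_n, u_n); k2 = f(x_n + h/2, u_n + (h/2)·k1); k3 = f(x_n + h/2, u_n + (h/2)·k2); k4 = f(x_n + h, u_n + h·k3); u_{n+1} = u_n + (h/6)·(k1 + 2k2 + 2k3 + k4).
x=1.000000, u=2.200000:
  k1 = f(1.000000, 2.200000) = -3.476000
  k2 = f(1.200000, 1.504800) = -1.331447
  k3 = f(1.200000, 1.933711) = -2.540336
  k4 = f(1.400000, 1.183866) = -0.667541
  u ← 2.200000 + (0.4/6)·(k1 + 2k2 + 2k3 + k4) = 1.407526
x=1.400000, u=1.407526:
  k1 = f(1.400000, 1.407526) = -1.108464
  k2 = f(1.600000, 1.185833) = -0.670984
  k3 = f(1.600000, 1.273329) = -0.831903
  k4 = f(1.800000, 1.074765) = -0.488765
  u ← 1.407526 + (0.4/6)·(k1 + 2k2 + 2k3 + k4) = 1.100659
u(1.8) ≈ 1.1007

1.1007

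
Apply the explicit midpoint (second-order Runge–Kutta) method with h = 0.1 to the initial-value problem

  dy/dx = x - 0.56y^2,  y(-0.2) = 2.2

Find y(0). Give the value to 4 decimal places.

Midpoint: k1 = f(x_n, y_n); k2 = f(x_n + h/2, y_n + (h/2)·k1); y_{n+1} = y_n + h·k2.
x=-0.200000, y=2.200000:
  k1 = f(-0.200000, 2.200000) = -2.910400
  k2 = f(-0.150000, 2.054480) = -2.513697
  y ← 2.200000 + 0.1·(-2.513697) = 1.948630
x=-0.100000, y=1.948630:
  k1 = f(-0.100000, 1.948630) = -2.226410
  k2 = f(-0.050000, 1.837310) = -1.940396
  y ← 1.948630 + 0.1·(-1.940396) = 1.754591
y(0) ≈ 1.7546

1.7546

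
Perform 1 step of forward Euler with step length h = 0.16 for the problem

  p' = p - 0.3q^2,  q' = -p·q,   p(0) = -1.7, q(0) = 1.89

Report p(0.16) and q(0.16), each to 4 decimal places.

-2.1435, 2.4041

Euler on (p,q): p_{n+1} = p_n + h·p', q_{n+1} = q_n + h·q'.
0.000000: (-1.700000, 1.890000); f=(-2.771630, 3.213000) → (-2.143461, 2.404080)
(p(0.16), q(0.16)) ≈ (-2.1435, 2.4041)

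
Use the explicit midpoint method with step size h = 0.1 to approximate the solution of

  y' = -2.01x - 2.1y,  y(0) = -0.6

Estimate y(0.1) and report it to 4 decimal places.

Midpoint: k1 = f(x_n, y_n); k2 = f(x_n + h/2, y_n + (h/2)·k1); y_{n+1} = y_n + h·k2.
x=0.000000, y=-0.600000:
  k1 = f(0.000000, -0.600000) = 1.260000
  k2 = f(0.050000, -0.537000) = 1.027200
  y ← -0.600000 + 0.1·1.027200 = -0.497280
y(0.1) ≈ -0.4973

-0.4973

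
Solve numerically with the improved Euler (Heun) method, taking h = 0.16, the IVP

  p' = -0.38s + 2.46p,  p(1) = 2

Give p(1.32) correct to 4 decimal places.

Heun: k1 = f(s_n, p_n); k2 = f(s_n + h, p_n + h·k1); p_{n+1} = p_n + (h/2)·(k1 + k2).
s=1.000000, p=2.000000:
  k1 = f(1.000000, 2.000000) = 4.540000
  k2 = f(1.160000, 2.726400) = 6.266144
  p ← 2.000000 + (0.16/2)·(4.540000 + 6.266144) = 2.864492
s=1.160000, p=2.864492:
  k1 = f(1.160000, 2.864492) = 6.605849
  k2 = f(1.320000, 3.921427) = 9.145111
  p ← 2.864492 + (0.16/2)·(6.605849 + 9.145111) = 4.124568
p(1.32) ≈ 4.1246

4.1246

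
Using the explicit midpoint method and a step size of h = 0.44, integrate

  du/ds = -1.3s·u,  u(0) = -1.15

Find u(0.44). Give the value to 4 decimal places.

-1.0053

Midpoint: k1 = f(s_n, u_n); k2 = f(s_n + h/2, u_n + (h/2)·k1); u_{n+1} = u_n + h·k2.
s=0.000000, u=-1.150000:
  k1 = f(0.000000, -1.150000) = 0.000000
  k2 = f(0.220000, -1.150000) = 0.328900
  u ← -1.150000 + 0.44·0.328900 = -1.005284
u(0.44) ≈ -1.0053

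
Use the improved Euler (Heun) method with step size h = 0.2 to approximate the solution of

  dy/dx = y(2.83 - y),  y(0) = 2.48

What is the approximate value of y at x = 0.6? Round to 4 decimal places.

Heun: k1 = f(x_n, y_n); k2 = f(x_n + h, y_n + h·k1); y_{n+1} = y_n + (h/2)·(k1 + k2).
x=0.000000, y=2.480000:
  k1 = f(0.000000, 2.480000) = 0.868000
  k2 = f(0.200000, 2.653600) = 0.468095
  y ← 2.480000 + (0.2/2)·(0.868000 + 0.468095) = 2.613610
x=0.200000, y=2.613610:
  k1 = f(0.200000, 2.613610) = 0.565560
  k2 = f(0.400000, 2.726722) = 0.281612
  y ← 2.613610 + (0.2/2)·(0.565560 + 0.281612) = 2.698327
x=0.400000, y=2.698327:
  k1 = f(0.400000, 2.698327) = 0.355298
  k2 = f(0.600000, 2.769386) = 0.167863
  y ← 2.698327 + (0.2/2)·(0.355298 + 0.167863) = 2.750643
y(0.6) ≈ 2.7506

2.7506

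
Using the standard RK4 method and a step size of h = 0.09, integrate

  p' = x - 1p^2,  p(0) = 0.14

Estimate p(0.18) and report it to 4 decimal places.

0.1525

RK4: k1 = f(x_n, p_n); k2 = f(x_n + h/2, p_n + (h/2)·k1); k3 = f(x_n + h/2, p_n + (h/2)·k2); k4 = f(x_n + h, p_n + h·k3); p_{n+1} = p_n + (h/6)·(k1 + 2k2 + 2k3 + k4).
x=0.000000, p=0.140000:
  k1 = f(0.000000, 0.140000) = -0.019600
  k2 = f(0.045000, 0.139118) = 0.025646
  k3 = f(0.045000, 0.141154) = 0.025076
  k4 = f(0.090000, 0.142257) = 0.069763
  p ← 0.140000 + (0.09/6)·(k1 + 2k2 + 2k3 + k4) = 0.142274
x=0.090000, p=0.142274:
  k1 = f(0.090000, 0.142274) = 0.069758
  k2 = f(0.135000, 0.145413) = 0.113855
  k3 = f(0.135000, 0.147398) = 0.113274
  k4 = f(0.180000, 0.152469) = 0.156753
  p ← 0.142274 + (0.09/6)·(k1 + 2k2 + 2k3 + k4) = 0.152486
p(0.18) ≈ 0.1525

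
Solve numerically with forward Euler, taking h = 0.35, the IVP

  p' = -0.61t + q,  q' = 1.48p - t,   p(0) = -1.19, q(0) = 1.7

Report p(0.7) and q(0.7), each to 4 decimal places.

Euler on (p,q): p_{n+1} = p_n + h·p', q_{n+1} = q_n + h·q'.
0.000000: (-1.190000, 1.700000); f=(1.700000, -1.761200) → (-0.595000, 1.083580)
0.350000: (-0.595000, 1.083580); f=(0.870080, -1.230600) → (-0.290472, 0.652870)
(p(0.7), q(0.7)) ≈ (-0.2905, 0.6529)

-0.2905, 0.6529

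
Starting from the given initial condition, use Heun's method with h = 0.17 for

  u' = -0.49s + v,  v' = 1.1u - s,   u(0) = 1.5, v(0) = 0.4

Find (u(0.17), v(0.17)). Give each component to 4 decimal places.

1.5848, 0.6724

Heun on (u,v): k1 = f(s_n, state_n); k2 = f(s_n + h, state_n + h·k1); state_{n+1} = state_n + (h/2)·(k1 + k2).
0.000000: (1.500000, 0.400000)
  k1 = (0.400000, 1.650000)
  predictor → (1.568000, 0.680500)
  k2 = (0.597200, 1.554800)
  → (1.584762, 0.672408)
(u(0.17), v(0.17)) ≈ (1.5848, 0.6724)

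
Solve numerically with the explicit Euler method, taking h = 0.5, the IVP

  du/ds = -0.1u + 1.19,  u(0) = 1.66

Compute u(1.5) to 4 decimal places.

3.1205

Euler: u_{n+1} = u_n + h·f(s_n, u_n).
s=0.000000, u=1.660000: f=1.024000 → u ← 1.660000 + 0.5·1.024000 = 2.172000
s=0.500000, u=2.172000: f=0.972800 → u ← 2.172000 + 0.5·0.972800 = 2.658400
s=1.000000, u=2.658400: f=0.924160 → u ← 2.658400 + 0.5·0.924160 = 3.120480
u(1.5) ≈ 3.1205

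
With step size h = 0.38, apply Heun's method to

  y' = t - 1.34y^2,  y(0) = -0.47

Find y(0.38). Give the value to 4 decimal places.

Heun: k1 = f(t_n, y_n); k2 = f(t_n + h, y_n + h·k1); y_{n+1} = y_n + (h/2)·(k1 + k2).
t=0.000000, y=-0.470000:
  k1 = f(0.000000, -0.470000) = -0.296006
  k2 = f(0.380000, -0.582482) = -0.074643
  y ← -0.470000 + (0.38/2)·(-0.296006 + (-0.074643)) = -0.540423
y(0.38) ≈ -0.5404

-0.5404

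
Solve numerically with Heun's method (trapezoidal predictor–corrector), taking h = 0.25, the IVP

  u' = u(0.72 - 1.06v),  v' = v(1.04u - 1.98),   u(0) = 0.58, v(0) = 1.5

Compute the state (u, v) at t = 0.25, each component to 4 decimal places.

Heun on (u,v): k1 = f(t_n, state_n); k2 = f(t_n + h, state_n + h·k1); state_{n+1} = state_n + (h/2)·(k1 + k2).
0.000000: (0.580000, 1.500000)
  k1 = (-0.504600, -2.065200)
  predictor → (0.453850, 0.983700)
  k2 = (-0.146467, -1.483416)
  → (0.498617, 1.056423)
(u(0.25), v(0.25)) ≈ (0.4986, 1.0564)

0.4986, 1.0564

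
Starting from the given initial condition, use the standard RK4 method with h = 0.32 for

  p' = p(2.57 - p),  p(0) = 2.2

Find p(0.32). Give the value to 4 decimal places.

RK4: k1 = f(s_n, p_n); k2 = f(s_n + h/2, p_n + (h/2)·k1); k3 = f(s_n + h/2, p_n + (h/2)·k2); k4 = f(s_n + h, p_n + h·k3); p_{n+1} = p_n + (h/6)·(k1 + 2k2 + 2k3 + k4).
s=0.000000, p=2.200000:
  k1 = f(0.000000, 2.200000) = 0.814000
  k2 = f(0.160000, 2.330240) = 0.558698
  k3 = f(0.160000, 2.289392) = 0.642422
  k4 = f(0.320000, 2.405575) = 0.395536
  p ← 2.200000 + (0.32/6)·(k1 + 2k2 + 2k3 + k4) = 2.392628
p(0.32) ≈ 2.3926

2.3926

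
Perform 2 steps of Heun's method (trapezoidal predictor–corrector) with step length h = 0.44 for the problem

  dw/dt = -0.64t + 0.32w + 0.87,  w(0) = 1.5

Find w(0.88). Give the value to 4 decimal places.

Heun: k1 = f(t_n, w_n); k2 = f(t_n + h, w_n + h·k1); w_{n+1} = w_n + (h/2)·(k1 + k2).
t=0.000000, w=1.500000:
  k1 = f(0.000000, 1.500000) = 1.350000
  k2 = f(0.440000, 2.094000) = 1.258480
  w ← 1.500000 + (0.44/2)·(1.350000 + 1.258480) = 2.073866
t=0.440000, w=2.073866:
  k1 = f(0.440000, 2.073866) = 1.252037
  k2 = f(0.880000, 2.624762) = 1.146724
  w ← 2.073866 + (0.44/2)·(1.252037 + 1.146724) = 2.601593
w(0.88) ≈ 2.6016

2.6016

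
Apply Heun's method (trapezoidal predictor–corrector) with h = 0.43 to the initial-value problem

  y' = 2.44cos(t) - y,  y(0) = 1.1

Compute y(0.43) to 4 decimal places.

1.5046

Heun: k1 = f(t_n, y_n); k2 = f(t_n + h, y_n + h·k1); y_{n+1} = y_n + (h/2)·(k1 + k2).
t=0.000000, y=1.100000:
  k1 = f(0.000000, 1.100000) = 1.340000
  k2 = f(0.430000, 1.676200) = 0.541676
  y ← 1.100000 + (0.43/2)·(1.340000 + 0.541676) = 1.504560
y(0.43) ≈ 1.5046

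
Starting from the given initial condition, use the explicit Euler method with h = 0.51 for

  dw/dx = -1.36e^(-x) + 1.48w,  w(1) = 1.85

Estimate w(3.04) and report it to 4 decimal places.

15.4748

Euler: w_{n+1} = w_n + h·f(x_n, w_n).
x=1.000000, w=1.850000: f=2.237684 → w ← 1.850000 + 0.51·2.237684 = 2.991219
x=1.510000, w=2.991219: f=4.126566 → w ← 2.991219 + 0.51·4.126566 = 5.095768
x=2.020000, w=5.095768: f=7.361325 → w ← 5.095768 + 0.51·7.361325 = 8.850043
x=2.530000, w=8.850043: f=12.989728 → w ← 8.850043 + 0.51·12.989728 = 15.474804
w(3.04) ≈ 15.4748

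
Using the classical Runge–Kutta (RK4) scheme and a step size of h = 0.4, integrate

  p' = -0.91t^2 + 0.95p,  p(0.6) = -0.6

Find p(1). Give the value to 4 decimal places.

RK4: k1 = f(t_n, p_n); k2 = f(t_n + h/2, p_n + (h/2)·k1); k3 = f(t_n + h/2, p_n + (h/2)·k2); k4 = f(t_n + h, p_n + h·k3); p_{n+1} = p_n + (h/6)·(k1 + 2k2 + 2k3 + k4).
t=0.600000, p=-0.600000:
  k1 = f(0.600000, -0.600000) = -0.897600
  k2 = f(0.800000, -0.779520) = -1.322944
  k3 = f(0.800000, -0.864589) = -1.403759
  k4 = f(1.000000, -1.161504) = -2.013429
  p ← -0.600000 + (0.4/6)·(k1 + 2k2 + 2k3 + k4) = -1.157629
p(1) ≈ -1.1576

-1.1576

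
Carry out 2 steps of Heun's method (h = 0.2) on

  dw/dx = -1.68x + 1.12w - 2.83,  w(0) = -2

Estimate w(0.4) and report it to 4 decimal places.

Heun: k1 = f(x_n, w_n); k2 = f(x_n + h, w_n + h·k1); w_{n+1} = w_n + (h/2)·(k1 + k2).
x=0.000000, w=-2.000000:
  k1 = f(0.000000, -2.000000) = -5.070000
  k2 = f(0.200000, -3.014000) = -6.541680
  w ← -2.000000 + (0.2/2)·(-5.070000 + (-6.541680)) = -3.161168
x=0.200000, w=-3.161168:
  k1 = f(0.200000, -3.161168) = -6.706508
  k2 = f(0.400000, -4.502470) = -8.544766
  w ← -3.161168 + (0.2/2)·(-6.706508 + (-8.544766)) = -4.686295
w(0.4) ≈ -4.6863

-4.6863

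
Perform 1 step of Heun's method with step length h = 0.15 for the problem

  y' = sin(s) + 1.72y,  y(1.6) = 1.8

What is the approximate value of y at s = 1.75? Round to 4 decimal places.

Heun: k1 = f(s_n, y_n); k2 = f(s_n + h, y_n + h·k1); y_{n+1} = y_n + (h/2)·(k1 + k2).
s=1.600000, y=1.800000:
  k1 = f(1.600000, 1.800000) = 4.095574
  k2 = f(1.750000, 2.414336) = 5.136644
  y ← 1.800000 + (0.15/2)·(4.095574 + 5.136644) = 2.492416
y(1.75) ≈ 2.4924

2.4924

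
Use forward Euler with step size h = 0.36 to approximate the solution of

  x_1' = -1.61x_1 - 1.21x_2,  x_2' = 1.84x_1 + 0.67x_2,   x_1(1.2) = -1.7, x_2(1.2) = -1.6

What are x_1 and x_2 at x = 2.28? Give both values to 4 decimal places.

2.2544, -3.9158

Euler on (x_1,x_2): x_1_{n+1} = x_1_n + h·x_1', x_2_{n+1} = x_2_n + h·x_2'.
1.200000: (-1.700000, -1.600000); f=(4.673000, -4.200000) → (-0.017720, -3.112000)
1.560000: (-0.017720, -3.112000); f=(3.794049, -2.117645) → (1.348138, -3.874352)
1.920000: (1.348138, -3.874352); f=(2.517464, -0.115243) → (2.254425, -3.915839)
(x_1(2.28), x_2(2.28)) ≈ (2.2544, -3.9158)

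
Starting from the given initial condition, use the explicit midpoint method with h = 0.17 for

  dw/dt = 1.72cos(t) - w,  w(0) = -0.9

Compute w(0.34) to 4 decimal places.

-0.1583

Midpoint: k1 = f(t_n, w_n); k2 = f(t_n + h/2, w_n + (h/2)·k1); w_{n+1} = w_n + h·k2.
t=0.000000, w=-0.900000:
  k1 = f(0.000000, -0.900000) = 2.620000
  k2 = f(0.085000, -0.677300) = 2.391090
  w ← -0.900000 + 0.17·2.391090 = -0.493515
t=0.170000, w=-0.493515:
  k1 = f(0.170000, -0.493515) = 2.188720
  k2 = f(0.255000, -0.307473) = 1.971854
  w ← -0.493515 + 0.17·1.971854 = -0.158299
w(0.34) ≈ -0.1583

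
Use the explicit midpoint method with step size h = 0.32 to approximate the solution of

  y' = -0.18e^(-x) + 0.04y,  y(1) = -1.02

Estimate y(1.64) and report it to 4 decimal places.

-1.0781

Midpoint: k1 = f(x_n, y_n); k2 = f(x_n + h/2, y_n + (h/2)·k1); y_{n+1} = y_n + h·k2.
x=1.000000, y=-1.020000:
  k1 = f(1.000000, -1.020000) = -0.107018
  k2 = f(1.160000, -1.037123) = -0.097912
  y ← -1.020000 + 0.32·(-0.097912) = -1.051332
x=1.320000, y=-1.051332:
  k1 = f(1.320000, -1.051332) = -0.090138
  k2 = f(1.480000, -1.065754) = -0.083605
  y ← -1.051332 + 0.32·(-0.083605) = -1.078086
y(1.64) ≈ -1.0781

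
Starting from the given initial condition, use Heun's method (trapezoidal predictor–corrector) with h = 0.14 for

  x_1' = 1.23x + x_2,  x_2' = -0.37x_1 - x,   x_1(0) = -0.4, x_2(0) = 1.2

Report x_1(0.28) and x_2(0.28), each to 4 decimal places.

-0.0140, 1.1835

Heun on (x_1,x_2): k1 = f(x_n, state_n); k2 = f(x_n + h, state_n + h·k1); state_{n+1} = state_n + (h/2)·(k1 + k2).
0.000000: (-0.400000, 1.200000)
  k1 = (1.200000, 0.148000)
  predictor → (-0.232000, 1.220720)
  k2 = (1.392920, -0.054160)
  → (-0.218496, 1.206569)
0.140000: (-0.218496, 1.206569)
  k1 = (1.378769, -0.059157)
  predictor → (-0.025468, 1.198287)
  k2 = (1.542687, -0.270577)
  → (-0.013994, 1.183487)
(x_1(0.28), x_2(0.28)) ≈ (-0.0140, 1.1835)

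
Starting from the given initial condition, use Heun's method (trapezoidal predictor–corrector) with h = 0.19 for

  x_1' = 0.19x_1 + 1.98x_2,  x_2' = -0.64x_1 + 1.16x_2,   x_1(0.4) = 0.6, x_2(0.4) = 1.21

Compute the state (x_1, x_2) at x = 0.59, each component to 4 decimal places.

1.1219, 1.3961

Heun on (x_1,x_2): k1 = f(x_n, state_n); k2 = f(x_n + h, state_n + h·k1); state_{n+1} = state_n + (h/2)·(k1 + k2).
0.400000: (0.600000, 1.210000)
  k1 = (2.509800, 1.019600)
  predictor → (1.076862, 1.403724)
  k2 = (2.983977, 0.939128)
  → (1.121909, 1.396079)
(x_1(0.59), x_2(0.59)) ≈ (1.1219, 1.3961)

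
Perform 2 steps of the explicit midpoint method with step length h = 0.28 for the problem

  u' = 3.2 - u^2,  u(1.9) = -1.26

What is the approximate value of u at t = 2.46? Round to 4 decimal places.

Midpoint: k1 = f(t_n, u_n); k2 = f(t_n + h/2, u_n + (h/2)·k1); u_{n+1} = u_n + h·k2.
t=1.900000, u=-1.260000:
  k1 = f(1.900000, -1.260000) = 1.612400
  k2 = f(2.040000, -1.034264) = 2.130298
  u ← -1.260000 + 0.28·2.130298 = -0.663517
t=2.180000, u=-0.663517:
  k1 = f(2.180000, -0.663517) = 2.759746
  k2 = f(2.320000, -0.277152) = 3.123187
  u ← -0.663517 + 0.28·3.123187 = 0.210976
u(2.46) ≈ 0.2110

0.2110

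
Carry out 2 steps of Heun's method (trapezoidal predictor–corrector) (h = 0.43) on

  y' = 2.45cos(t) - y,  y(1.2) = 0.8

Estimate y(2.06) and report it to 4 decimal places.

Heun: k1 = f(t_n, y_n); k2 = f(t_n + h, y_n + h·k1); y_{n+1} = y_n + (h/2)·(k1 + k2).
t=1.200000, y=0.800000:
  k1 = f(1.200000, 0.800000) = 0.087776
  k2 = f(1.630000, 0.837744) = -0.982708
  y ← 0.800000 + (0.43/2)·(0.087776 + (-0.982708)) = 0.607590
t=1.630000, y=0.607590:
  k1 = f(1.630000, 0.607590) = -0.752554
  k2 = f(2.060000, 0.283991) = -1.435303
  y ← 0.607590 + (0.43/2)·(-0.752554 + (-1.435303)) = 0.137200
y(2.06) ≈ 0.1372

0.1372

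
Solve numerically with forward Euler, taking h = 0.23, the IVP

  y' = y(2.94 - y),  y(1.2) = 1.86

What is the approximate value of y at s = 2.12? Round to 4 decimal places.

2.9007

Euler: y_{n+1} = y_n + h·f(s_n, y_n).
s=1.200000, y=1.860000: f=2.008800 → y ← 1.860000 + 0.23·2.008800 = 2.322024
s=1.430000, y=2.322024: f=1.434955 → y ← 2.322024 + 0.23·1.434955 = 2.652064
s=1.660000, y=2.652064: f=0.763625 → y ← 2.652064 + 0.23·0.763625 = 2.827698
s=1.890000, y=2.827698: f=0.317557 → y ← 2.827698 + 0.23·0.317557 = 2.900736
y(2.12) ≈ 2.9007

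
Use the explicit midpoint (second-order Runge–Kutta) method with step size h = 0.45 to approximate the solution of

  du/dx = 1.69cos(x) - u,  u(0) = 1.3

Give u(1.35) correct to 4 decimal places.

Midpoint: k1 = f(x_n, u_n); k2 = f(x_n + h/2, u_n + (h/2)·k1); u_{n+1} = u_n + h·k2.
x=0.000000, u=1.300000:
  k1 = f(0.000000, 1.300000) = 0.390000
  k2 = f(0.225000, 1.387750) = 0.259652
  u ← 1.300000 + 0.45·0.259652 = 1.416843
x=0.450000, u=1.416843:
  k1 = f(0.450000, 1.416843) = 0.104912
  k2 = f(0.675000, 1.440449) = -0.121054
  u ← 1.416843 + 0.45·(-0.121054) = 1.362369
x=0.900000, u=1.362369:
  k1 = f(0.900000, 1.362369) = -0.311848
  k2 = f(1.125000, 1.292203) = -0.563515
  u ← 1.362369 + 0.45·(-0.563515) = 1.108787
u(1.35) ≈ 1.1088

1.1088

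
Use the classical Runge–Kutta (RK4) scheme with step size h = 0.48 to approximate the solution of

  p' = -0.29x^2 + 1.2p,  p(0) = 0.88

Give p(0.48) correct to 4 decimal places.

1.5525

RK4: k1 = f(x_n, p_n); k2 = f(x_n + h/2, p_n + (h/2)·k1); k3 = f(x_n + h/2, p_n + (h/2)·k2); k4 = f(x_n + h, p_n + h·k3); p_{n+1} = p_n + (h/6)·(k1 + 2k2 + 2k3 + k4).
x=0.000000, p=0.880000:
  k1 = f(0.000000, 0.880000) = 1.056000
  k2 = f(0.240000, 1.133440) = 1.343424
  k3 = f(0.240000, 1.202422) = 1.426202
  k4 = f(0.480000, 1.564577) = 1.810676
  p ← 0.880000 + (0.48/6)·(k1 + 2k2 + 2k3 + k4) = 1.552474
p(0.48) ≈ 1.5525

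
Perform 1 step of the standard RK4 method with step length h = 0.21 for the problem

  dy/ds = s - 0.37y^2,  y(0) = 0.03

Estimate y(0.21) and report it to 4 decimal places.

0.0519

RK4: k1 = f(s_n, y_n); k2 = f(s_n + h/2, y_n + (h/2)·k1); k3 = f(s_n + h/2, y_n + (h/2)·k2); k4 = f(s_n + h, y_n + h·k3); y_{n+1} = y_n + (h/6)·(k1 + 2k2 + 2k3 + k4).
s=0.000000, y=0.030000:
  k1 = f(0.000000, 0.030000) = -0.000333
  k2 = f(0.105000, 0.029965) = 0.104668
  k3 = f(0.105000, 0.040990) = 0.104378
  k4 = f(0.210000, 0.051919) = 0.209003
  y ← 0.030000 + (0.21/6)·(k1 + 2k2 + 2k3 + k4) = 0.051937
y(0.21) ≈ 0.0519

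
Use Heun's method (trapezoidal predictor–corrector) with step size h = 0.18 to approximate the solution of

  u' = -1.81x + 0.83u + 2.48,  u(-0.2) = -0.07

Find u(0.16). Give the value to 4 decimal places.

0.9672

Heun: k1 = f(x_n, u_n); k2 = f(x_n + h, u_n + h·k1); u_{n+1} = u_n + (h/2)·(k1 + k2).
x=-0.200000, u=-0.070000:
  k1 = f(-0.200000, -0.070000) = 2.783900
  k2 = f(-0.020000, 0.431102) = 2.874015
  u ← -0.070000 + (0.18/2)·(2.783900 + 2.874015) = 0.439212
x=-0.020000, u=0.439212:
  k1 = f(-0.020000, 0.439212) = 2.880746
  k2 = f(0.160000, 0.957747) = 2.985330
  u ← 0.439212 + (0.18/2)·(2.880746 + 2.985330) = 0.967159
u(0.16) ≈ 0.9672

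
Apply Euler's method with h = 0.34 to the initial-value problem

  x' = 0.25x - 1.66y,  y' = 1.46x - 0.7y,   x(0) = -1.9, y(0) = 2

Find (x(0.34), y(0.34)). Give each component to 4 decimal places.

-3.1903, 0.5808

Euler on (x,y): x_{n+1} = x_n + h·x', y_{n+1} = y_n + h·y'.
0.000000: (-1.900000, 2.000000); f=(-3.795000, -4.174000) → (-3.190300, 0.580840)
(x(0.34), y(0.34)) ≈ (-3.1903, 0.5808)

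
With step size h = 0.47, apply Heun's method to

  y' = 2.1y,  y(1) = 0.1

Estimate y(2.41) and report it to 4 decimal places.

Heun: k1 = f(t_n, y_n); k2 = f(t_n + h, y_n + h·k1); y_{n+1} = y_n + (h/2)·(k1 + k2).
t=1.000000, y=0.100000:
  k1 = f(1.000000, 0.100000) = 0.210000
  k2 = f(1.470000, 0.198700) = 0.417270
  y ← 0.100000 + (0.47/2)·(0.210000 + 0.417270) = 0.247408
t=1.470000, y=0.247408:
  k1 = f(1.470000, 0.247408) = 0.519558
  k2 = f(1.940000, 0.491601) = 1.032361
  y ← 0.247408 + (0.47/2)·(0.519558 + 1.032361) = 0.612109
t=1.940000, y=0.612109:
  k1 = f(1.940000, 0.612109) = 1.285430
  k2 = f(2.410000, 1.216261) = 2.554149
  y ← 0.612109 + (0.47/2)·(1.285430 + 2.554149) = 1.514410
y(2.41) ≈ 1.5144

1.5144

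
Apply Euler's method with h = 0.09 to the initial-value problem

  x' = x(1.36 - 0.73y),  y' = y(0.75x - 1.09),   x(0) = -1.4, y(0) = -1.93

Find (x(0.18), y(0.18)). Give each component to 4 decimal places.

-2.1420, -1.2215

Euler on (x,y): x_{n+1} = x_n + h·x', y_{n+1} = y_n + h·y'.
0.000000: (-1.400000, -1.930000); f=(-3.876460, 4.130200) → (-1.748881, -1.558282)
0.090000: (-1.748881, -1.558282); f=(-4.367912, 3.742465) → (-2.141993, -1.221460)
(x(0.18), y(0.18)) ≈ (-2.1420, -1.2215)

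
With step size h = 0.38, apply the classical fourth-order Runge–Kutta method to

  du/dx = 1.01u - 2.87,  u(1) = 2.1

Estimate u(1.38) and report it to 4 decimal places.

RK4: k1 = f(x_n, u_n); k2 = f(x_n + h/2, u_n + (h/2)·k1); k3 = f(x_n + h/2, u_n + (h/2)·k2); k4 = f(x_n + h, u_n + h·k3); u_{n+1} = u_n + (h/6)·(k1 + 2k2 + 2k3 + k4).
x=1.000000, u=2.100000:
  k1 = f(1.000000, 2.100000) = -0.749000
  k2 = f(1.190000, 1.957690) = -0.892733
  k3 = f(1.190000, 1.930381) = -0.920315
  k4 = f(1.380000, 1.750280) = -1.102217
  u ← 2.100000 + (0.38/6)·(k1 + 2k2 + 2k3 + k4) = 1.753103
u(1.38) ≈ 1.7531

1.7531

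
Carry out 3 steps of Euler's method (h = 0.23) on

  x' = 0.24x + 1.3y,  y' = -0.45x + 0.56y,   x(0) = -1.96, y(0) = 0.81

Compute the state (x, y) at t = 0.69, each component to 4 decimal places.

Euler on (x,y): x_{n+1} = x_n + h·x', y_{n+1} = y_n + h·y'.
0.000000: (-1.960000, 0.810000); f=(0.582600, 1.335600) → (-1.826002, 1.117188)
0.230000: (-1.826002, 1.117188); f=(1.014104, 1.447326) → (-1.592758, 1.450073)
0.460000: (-1.592758, 1.450073); f=(1.502833, 1.528782) → (-1.247107, 1.801693)
(x(0.69), y(0.69)) ≈ (-1.2471, 1.8017)

-1.2471, 1.8017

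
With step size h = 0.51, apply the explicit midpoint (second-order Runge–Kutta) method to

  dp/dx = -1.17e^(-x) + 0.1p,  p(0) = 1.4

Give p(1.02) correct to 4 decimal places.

Midpoint: k1 = f(x_n, p_n); k2 = f(x_n + h/2, p_n + (h/2)·k1); p_{n+1} = p_n + h·k2.
x=0.000000, p=1.400000:
  k1 = f(0.000000, 1.400000) = -1.030000
  k2 = f(0.255000, 1.137350) = -0.792917
  p ← 1.400000 + 0.51·(-0.792917) = 0.995612
x=0.510000, p=0.995612:
  k1 = f(0.510000, 0.995612) = -0.603019
  k2 = f(0.765000, 0.841842) = -0.460256
  p ← 0.995612 + 0.51·(-0.460256) = 0.760881
p(1.02) ≈ 0.7609

0.7609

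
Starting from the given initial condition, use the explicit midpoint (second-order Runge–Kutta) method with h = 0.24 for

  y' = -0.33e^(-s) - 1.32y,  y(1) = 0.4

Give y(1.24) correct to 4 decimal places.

0.2721

Midpoint: k1 = f(s_n, y_n); k2 = f(s_n + h/2, y_n + (h/2)·k1); y_{n+1} = y_n + h·k2.
s=1.000000, y=0.400000:
  k1 = f(1.000000, 0.400000) = -0.649400
  k2 = f(1.120000, 0.322072) = -0.532807
  y ← 0.400000 + 0.24·(-0.532807) = 0.272126
y(1.24) ≈ 0.2721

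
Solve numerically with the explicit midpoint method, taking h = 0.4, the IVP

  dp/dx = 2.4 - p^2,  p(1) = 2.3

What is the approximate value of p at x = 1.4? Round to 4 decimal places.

Midpoint: k1 = f(x_n, p_n); k2 = f(x_n + h/2, p_n + (h/2)·k1); p_{n+1} = p_n + h·k2.
x=1.000000, p=2.300000:
  k1 = f(1.000000, 2.300000) = -2.890000
  k2 = f(1.200000, 1.722000) = -0.565284
  p ← 2.300000 + 0.4·(-0.565284) = 2.073886
p(1.4) ≈ 2.0739

2.0739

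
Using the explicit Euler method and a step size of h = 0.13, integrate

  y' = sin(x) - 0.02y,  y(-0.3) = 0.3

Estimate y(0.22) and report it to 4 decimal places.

Euler: y_{n+1} = y_n + h·f(x_n, y_n).
x=-0.300000, y=0.300000: f=-0.301520 → y ← 0.300000 + 0.13·(-0.301520) = 0.260802
x=-0.170000, y=0.260802: f=-0.174398 → y ← 0.260802 + 0.13·(-0.174398) = 0.238131
x=-0.040000, y=0.238131: f=-0.044752 → y ← 0.238131 + 0.13·(-0.044752) = 0.232313
x=0.090000, y=0.232313: f=0.085232 → y ← 0.232313 + 0.13·0.085232 = 0.243393
y(0.22) ≈ 0.2434

0.2434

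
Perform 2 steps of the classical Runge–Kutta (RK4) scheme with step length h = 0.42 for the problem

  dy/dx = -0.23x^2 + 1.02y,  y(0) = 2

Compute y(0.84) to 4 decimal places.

RK4: k1 = f(x_n, y_n); k2 = f(x_n + h/2, y_n + (h/2)·k1); k3 = f(x_n + h/2, y_n + (h/2)·k2); k4 = f(x_n + h, y_n + h·k3); y_{n+1} = y_n + (h/6)·(k1 + 2k2 + 2k3 + k4).
x=0.000000, y=2.000000:
  k1 = f(0.000000, 2.000000) = 2.040000
  k2 = f(0.210000, 2.428400) = 2.466825
  k3 = f(0.210000, 2.518033) = 2.558251
  k4 = f(0.420000, 3.074465) = 3.095383
  y ← 2.000000 + (0.42/6)·(k1 + 2k2 + 2k3 + k4) = 3.062987
x=0.420000, y=3.062987:
  k1 = f(0.420000, 3.062987) = 3.083675
  k2 = f(0.630000, 3.710559) = 3.693483
  k3 = f(0.630000, 3.838619) = 3.824104
  k4 = f(0.840000, 4.669111) = 4.600205
  y ← 3.062987 + (0.42/6)·(k1 + 2k2 + 2k3 + k4) = 4.653321
y(0.84) ≈ 4.6533

4.6533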